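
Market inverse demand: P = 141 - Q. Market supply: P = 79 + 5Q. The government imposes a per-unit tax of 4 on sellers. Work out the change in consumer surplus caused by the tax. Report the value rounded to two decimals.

Pre-tax equilibrium: 141 - Q = 79 + 5Q gives Q* = 10.3333, P* = 130.6667.
With the tax, sellers need 4 more per unit: 141 - Q = 79 + 5Q + 4, so Q_t = 9.6667. Buyers pay P_b = 131.3333; sellers receive P_s = P_b - 4 = 127.3333.
CS falls from (1/2)(10.3333)(10.3333) = 53.3889 to (1/2)(9.6667)(9.6667) = 46.7222, a change of -6.6667.

-6.67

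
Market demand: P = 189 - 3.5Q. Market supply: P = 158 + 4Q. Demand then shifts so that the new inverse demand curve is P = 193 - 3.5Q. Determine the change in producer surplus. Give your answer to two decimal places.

Initial equilibrium: Q_0 = 4.1333, P_0 = 174.5333; CS_0 = (1/2)(4.1333)(14.4667) = 29.8978, PS_0 = (1/2)(4.1333)(16.5333) = 34.1689.
New equilibrium: 193 - 3.5Q = 158 + 4Q gives Q_1 = 4.6667, P_1 = 176.6667; CS_1 = 38.1111, PS_1 = 43.5556.
Change in producer surplus = 43.5556 - 34.1689 = 9.3867.

9.39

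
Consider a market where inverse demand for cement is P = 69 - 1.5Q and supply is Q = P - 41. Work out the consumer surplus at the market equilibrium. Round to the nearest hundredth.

Rewriting supply in inverse form: P = 41 + Q.
Set 69 - 1.5Q = 41 + Q, which gives 28 = 2.5Q, so Q* = 11.2 and P* = 69 - 1.5(11.2) = 52.2.
CS is the area between the demand curve and P* from 0 to Q*: (1/2)(11.2)(16.8) = 94.08.

94.08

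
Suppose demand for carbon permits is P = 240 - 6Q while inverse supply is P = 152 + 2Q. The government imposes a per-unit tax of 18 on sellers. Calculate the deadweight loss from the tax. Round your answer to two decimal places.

Without the tax, 240 - 6Q = 152 + 2Q so Q* = 11 and P* = 174.
A tax on sellers shifts supply up by 18: 240 - 6Q = 152 + 2Q + 18, so Q_t = 8.75. Buyers pay P_b = 187.5; sellers receive P_s = P_b - 18 = 169.5.
Deadweight loss is the triangle between the curves from Q_t to Q*: (1/2)(11 - 8.75)(18) = 20.25.

20.25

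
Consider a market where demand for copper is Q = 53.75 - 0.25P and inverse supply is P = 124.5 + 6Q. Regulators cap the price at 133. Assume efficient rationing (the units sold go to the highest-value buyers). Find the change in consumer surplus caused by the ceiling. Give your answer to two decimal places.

-51.65

Rewriting demand in inverse form: P = 215 - 4Q.
Free-market equilibrium: 215 - 4Q = 124.5 + 6Q gives Q* = 9.05, P* = 178.8.
At the ceiling price 133, quantity supplied is (133 - 124.5)/6 = 1.4167; supply is the short side, so Q = 1.4167 trades at P = 133.
CS goes from (1/2)(9.05)(36.2) = 163.805 to 112.1528 (computed as (215 - 133)(1.4167) - (1/2)(4)(1.4167)^2), a change of -51.6522.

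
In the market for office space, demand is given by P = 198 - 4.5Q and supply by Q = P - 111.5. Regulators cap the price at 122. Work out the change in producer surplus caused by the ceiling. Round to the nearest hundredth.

Rewriting supply in inverse form: P = 111.5 + Q.
Free-market equilibrium: 198 - 4.5Q = 111.5 + Q gives Q* = 15.7273, P* = 127.2273.
At the ceiling price 122, quantity supplied is (122 - 111.5)/1 = 10.5; supply is the short side, so Q = 10.5 trades at P = 122.
PS goes from (1/2)(15.7273)(15.7273) = 123.6736 to 55.125 (computed as (122 - 111.5)(10.5) - (1/2)(1)(10.5)^2), a change of -68.5486.

-68.55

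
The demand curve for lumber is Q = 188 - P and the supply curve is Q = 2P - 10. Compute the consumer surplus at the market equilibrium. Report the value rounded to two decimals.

Rewriting demand in inverse form: P = 188 - Q.
Rewriting supply in inverse form: P = 5 + 0.5Q.
Equilibrium: 188 - Q = 5 + 0.5Q, so Q* = 122 and P* = 66.
Consumer surplus is the triangle under demand above P*: (1/2)(122)(188 - 66) = (1/2)(122)(122) = 7442.

7442.00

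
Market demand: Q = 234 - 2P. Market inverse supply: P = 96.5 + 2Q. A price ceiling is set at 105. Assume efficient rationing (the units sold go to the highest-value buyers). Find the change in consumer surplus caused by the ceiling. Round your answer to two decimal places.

Rewriting demand in inverse form: P = 117 - 0.5Q.
Without the control, 117 - 0.5Q = 96.5 + 2Q so Q* = 8.2 and P* = 112.9.
At the ceiling price 105, quantity supplied is (105 - 96.5)/2 = 4.25; supply is the short side, so Q = 4.25 trades at P = 105.
CS goes from (1/2)(8.2)(4.1) = 16.81 to 46.4844 (computed as (117 - 105)(4.25) - (1/2)(0.5)(4.25)^2), a change of 29.6744.

29.67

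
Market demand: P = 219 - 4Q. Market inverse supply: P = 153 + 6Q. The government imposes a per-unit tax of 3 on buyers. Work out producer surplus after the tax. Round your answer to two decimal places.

119.07

Pre-tax equilibrium: 219 - 4Q = 153 + 6Q gives Q* = 6.6, P* = 192.6.
A tax on buyers shifts demand down by 3: (219 - 3) - 4Q = 153 + 6Q, so Q_t = 6.3. Buyers pay P_b = 193.8; sellers receive P_s = P_b - 3 = 190.8.
PS = (1/2)(Q_t)(P_s - 153) = (1/2)(6.3)(37.8) = 119.07.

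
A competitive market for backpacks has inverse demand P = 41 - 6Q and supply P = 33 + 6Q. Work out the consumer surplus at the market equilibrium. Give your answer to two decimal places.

1.33

Set 41 - 6Q = 33 + 6Q, which gives 8 = 12Q, so Q* = 0.6667 and P* = 41 - 6(0.6667) = 37.
The demand choke price is 41, so CS = (1/2)(Q*)(41 - P*) = (1/2)(0.6667)(4) = 1.3333.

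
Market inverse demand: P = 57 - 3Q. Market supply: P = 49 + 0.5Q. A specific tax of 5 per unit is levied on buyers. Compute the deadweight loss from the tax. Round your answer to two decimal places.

3.57

Pre-tax equilibrium: 57 - 3Q = 49 + 0.5Q gives Q* = 2.2857, P* = 50.1429.
With the tax, buyers' net willingness to pay falls by 5: (57 - 5) - 3Q = 49 + 0.5Q, so Q_t = 0.8571. Buyers pay P_b = 54.4286; sellers receive P_s = P_b - 5 = 49.4286.
Deadweight loss is the triangle between the curves from Q_t to Q*: (1/2)(2.2857 - 0.8571)(5) = 3.5714.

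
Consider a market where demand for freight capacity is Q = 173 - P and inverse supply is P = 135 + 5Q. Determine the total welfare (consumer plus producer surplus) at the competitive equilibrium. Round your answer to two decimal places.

120.33

Rewriting demand in inverse form: P = 173 - Q.
Equilibrium: 173 - Q = 135 + 5Q, so Q* = 6.3333 and P* = 166.6667.
CS = (1/2)(6.3333)(6.3333) = 20.0556 and PS = (1/2)(6.3333)(31.6667) = 100.2778, so total surplus = 120.3333.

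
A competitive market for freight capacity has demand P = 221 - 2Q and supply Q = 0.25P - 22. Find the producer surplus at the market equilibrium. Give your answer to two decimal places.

982.72

Rewriting supply in inverse form: P = 88 + 4Q.
Set 221 - 2Q = 88 + 4Q, which gives 133 = 6Q, so Q* = 22.1667 and P* = 221 - 2(22.1667) = 176.6667.
The supply curve's price intercept is 88, so PS = (1/2)(Q*)(P* - 88) = (1/2)(22.1667)(88.6667) = 982.7222.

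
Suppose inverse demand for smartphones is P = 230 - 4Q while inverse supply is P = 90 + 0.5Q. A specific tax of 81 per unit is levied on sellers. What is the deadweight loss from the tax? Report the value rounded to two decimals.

Without the tax, 230 - 4Q = 90 + 0.5Q so Q* = 31.1111 and P* = 105.5556.
With the tax, sellers need 81 more per unit: 230 - 4Q = 90 + 0.5Q + 81, so Q_t = 13.1111. Buyers pay P_b = 177.5556; sellers receive P_s = P_b - 81 = 96.5556.
The welfare triangle lost has base Q* - Q_t = 18 and height t = 81, so DWL = (1/2)(18)(81) = 729.

729.00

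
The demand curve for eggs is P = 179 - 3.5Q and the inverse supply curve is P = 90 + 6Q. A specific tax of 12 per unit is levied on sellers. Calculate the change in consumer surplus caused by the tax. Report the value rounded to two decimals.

Without the tax, 179 - 3.5Q = 90 + 6Q so Q* = 9.3684 and P* = 146.2105.
A tax on sellers shifts supply up by 12: 179 - 3.5Q = 90 + 6Q + 12, so Q_t = 8.1053. Buyers pay P_b = 150.6316; sellers receive P_s = P_b - 12 = 138.6316.
CS falls from (1/2)(9.3684)(32.7895) = 153.5928 to (1/2)(8.1053)(28.3684) = 114.9668, a change of -38.626.

-38.63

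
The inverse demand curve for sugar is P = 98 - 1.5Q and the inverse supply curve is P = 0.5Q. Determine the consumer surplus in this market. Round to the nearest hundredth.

Setting demand equal to supply, 98 = 2Q, so Q* = 49 and P* = 24.5.
CS is the area between the demand curve and P* from 0 to Q*: (1/2)(49)(73.5) = 1800.75.

1800.75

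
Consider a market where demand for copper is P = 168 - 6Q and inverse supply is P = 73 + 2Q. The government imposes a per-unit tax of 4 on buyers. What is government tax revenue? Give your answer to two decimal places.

45.50

Without the tax, 168 - 6Q = 73 + 2Q so Q* = 11.875 and P* = 96.75.
With the tax, buyers' net willingness to pay falls by 4: (168 - 4) - 6Q = 73 + 2Q, so Q_t = 11.375. Buyers pay P_b = 99.75; sellers receive P_s = P_b - 4 = 95.75.
Tax revenue = t x Q_t = 4 x 11.375 = 45.5.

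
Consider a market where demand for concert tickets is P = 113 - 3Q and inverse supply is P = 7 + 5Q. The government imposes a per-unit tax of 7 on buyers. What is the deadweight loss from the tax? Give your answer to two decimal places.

Without the tax, 113 - 3Q = 7 + 5Q so Q* = 13.25 and P* = 73.25.
A tax on buyers shifts demand down by 7: (113 - 7) - 3Q = 7 + 5Q, so Q_t = 12.375. Buyers pay P_b = 75.875; sellers receive P_s = P_b - 7 = 68.875.
Deadweight loss is the triangle between the curves from Q_t to Q*: (1/2)(13.25 - 12.375)(7) = 3.0625.

3.06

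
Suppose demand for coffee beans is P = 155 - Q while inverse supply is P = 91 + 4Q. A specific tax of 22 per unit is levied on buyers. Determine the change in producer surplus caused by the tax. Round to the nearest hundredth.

Pre-tax equilibrium: 155 - Q = 91 + 4Q gives Q* = 12.8, P* = 142.2.
With the tax, buyers' net willingness to pay falls by 22: (155 - 22) - Q = 91 + 4Q, so Q_t = 8.4. Buyers pay P_b = 146.6; sellers receive P_s = P_b - 22 = 124.6.
Producers lose the trapezoid between P_s and P* out to Q_t plus the triangle from Q_t to Q*: change in PS = 141.12 - 327.68 = -186.56.

-186.56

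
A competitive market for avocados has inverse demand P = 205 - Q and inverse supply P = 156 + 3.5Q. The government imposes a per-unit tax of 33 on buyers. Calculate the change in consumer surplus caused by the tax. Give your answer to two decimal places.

Without the tax, 205 - Q = 156 + 3.5Q so Q* = 10.8889 and P* = 194.1111.
With the tax, buyers' net willingness to pay falls by 33: (205 - 33) - Q = 156 + 3.5Q, so Q_t = 3.5556. Buyers pay P_b = 201.4444; sellers receive P_s = P_b - 33 = 168.4444.
Consumers lose the trapezoid between P* and P_b out to Q_t plus the triangle from Q_t to Q*: change in CS = 6.321 - 59.284 = -52.963.

-52.96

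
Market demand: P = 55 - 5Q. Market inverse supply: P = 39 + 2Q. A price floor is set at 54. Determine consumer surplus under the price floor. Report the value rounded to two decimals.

Free-market equilibrium: 55 - 5Q = 39 + 2Q gives Q* = 2.2857, P* = 43.5714.
At P = 54, buyers demand (55 - 54)/5 = 0.2 while sellers would supply more, so the quantity traded is 0.2 at price 54.
CS is the triangle under demand above 54: (1/2)(0.2)(55 - 54) = 0.1.

0.10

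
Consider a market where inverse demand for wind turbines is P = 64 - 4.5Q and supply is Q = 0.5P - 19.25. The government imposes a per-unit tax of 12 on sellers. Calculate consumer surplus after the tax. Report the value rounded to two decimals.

Rewriting supply in inverse form: P = 38.5 + 2Q.
Without the tax, 64 - 4.5Q = 38.5 + 2Q so Q* = 3.9231 and P* = 46.3462.
With the tax, sellers need 12 more per unit: 64 - 4.5Q = 38.5 + 2Q + 12, so Q_t = 2.0769. Buyers pay P_b = 54.6538; sellers receive P_s = P_b - 12 = 42.6538.
Consumer surplus is the triangle under demand above P_b: (1/2)(2.0769)(64 - 54.6538) = 9.7056.

9.71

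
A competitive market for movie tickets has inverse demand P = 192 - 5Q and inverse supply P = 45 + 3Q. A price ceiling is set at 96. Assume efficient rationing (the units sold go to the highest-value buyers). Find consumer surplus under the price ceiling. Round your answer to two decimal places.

Free-market equilibrium: 192 - 5Q = 45 + 3Q gives Q* = 18.375, P* = 100.125.
At the ceiling price 96, quantity supplied is (96 - 45)/3 = 17; supply is the short side, so Q = 17 trades at P = 96.
The demand price at Q = 17 is 107. CS is the trapezoid between demand and 96 over [0, 17]: (1/2)[(192 - 96) + (107 - 96)](17) = 909.5.

909.50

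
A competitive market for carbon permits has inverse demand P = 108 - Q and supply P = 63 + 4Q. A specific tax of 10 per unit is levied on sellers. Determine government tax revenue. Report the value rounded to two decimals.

Without the tax, 108 - Q = 63 + 4Q so Q* = 9 and P* = 99.
A tax on sellers shifts supply up by 10: 108 - Q = 63 + 4Q + 10, so Q_t = 7. Buyers pay P_b = 101; sellers receive P_s = P_b - 10 = 91.
Revenue is the tax times quantity traded: 10 x 7 = 70.

70.00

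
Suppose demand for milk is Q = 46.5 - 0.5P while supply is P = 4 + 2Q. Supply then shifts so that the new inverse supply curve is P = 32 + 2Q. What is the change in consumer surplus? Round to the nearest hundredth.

-262.50

Rewriting demand in inverse form: P = 93 - 2Q.
Initial equilibrium: Q_0 = 22.25, P_0 = 48.5; CS_0 = (1/2)(22.25)(44.5) = 495.0625, PS_0 = (1/2)(22.25)(44.5) = 495.0625.
New equilibrium: 93 - 2Q = 32 + 2Q gives Q_1 = 15.25, P_1 = 62.5; CS_1 = 232.5625, PS_1 = 232.5625.
Change in consumer surplus = 232.5625 - 495.0625 = -262.5.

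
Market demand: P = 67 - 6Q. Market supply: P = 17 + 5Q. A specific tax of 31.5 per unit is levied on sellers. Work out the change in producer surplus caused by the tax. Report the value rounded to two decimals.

Pre-tax equilibrium: 67 - 6Q = 17 + 5Q gives Q* = 4.5455, P* = 39.7273.
With the tax, sellers need 31.5 more per unit: 67 - 6Q = 17 + 5Q + 31.5, so Q_t = 1.6818. Buyers pay P_b = 56.9091; sellers receive P_s = P_b - 31.5 = 25.4091.
Producers lose the trapezoid between P_s and P* out to Q_t plus the triangle from Q_t to Q*: change in PS = 7.0713 - 51.6529 = -44.5816.

-44.58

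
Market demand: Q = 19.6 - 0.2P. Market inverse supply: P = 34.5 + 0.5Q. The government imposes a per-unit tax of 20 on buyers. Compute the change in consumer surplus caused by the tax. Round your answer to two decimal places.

Rewriting demand in inverse form: P = 98 - 5Q.
Without the tax, 98 - 5Q = 34.5 + 0.5Q so Q* = 11.5455 and P* = 40.2727.
A tax on buyers shifts demand down by 20: (98 - 20) - 5Q = 34.5 + 0.5Q, so Q_t = 7.9091. Buyers pay P_b = 58.4545; sellers receive P_s = P_b - 20 = 38.4545.
Consumers lose the trapezoid between P* and P_b out to Q_t plus the triangle from Q_t to Q*: change in CS = 156.3843 - 333.2438 = -176.8595.

-176.86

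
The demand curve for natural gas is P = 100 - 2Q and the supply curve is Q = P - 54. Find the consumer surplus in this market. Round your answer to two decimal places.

Rewriting supply in inverse form: P = 54 + Q.
Setting demand equal to supply, 46 = 3Q, so Q* = 15.3333 and P* = 69.3333.
The demand choke price is 100, so CS = (1/2)(Q*)(100 - P*) = (1/2)(15.3333)(30.6667) = 235.1111.

235.11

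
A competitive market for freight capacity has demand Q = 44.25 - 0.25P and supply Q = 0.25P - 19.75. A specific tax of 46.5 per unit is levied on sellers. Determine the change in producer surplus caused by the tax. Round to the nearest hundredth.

Rewriting demand in inverse form: P = 177 - 4Q.
Rewriting supply in inverse form: P = 79 + 4Q.
Pre-tax equilibrium: 177 - 4Q = 79 + 4Q gives Q* = 12.25, P* = 128.
With the tax, sellers need 46.5 more per unit: 177 - 4Q = 79 + 4Q + 46.5, so Q_t = 6.4375. Buyers pay P_b = 151.25; sellers receive P_s = P_b - 46.5 = 104.75.
Producers lose the trapezoid between P_s and P* out to Q_t plus the triangle from Q_t to Q*: change in PS = 82.8828 - 300.125 = -217.2422.

-217.24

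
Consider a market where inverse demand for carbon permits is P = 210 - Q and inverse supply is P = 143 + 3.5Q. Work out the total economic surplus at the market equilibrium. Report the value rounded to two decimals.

498.78

Setting demand equal to supply, 67 = 4.5Q, so Q* = 14.8889 and P* = 195.1111.
Total surplus is the full triangle between the curves from 0 to Q*: (1/2)(14.8889)(210 - 143) = 498.7778.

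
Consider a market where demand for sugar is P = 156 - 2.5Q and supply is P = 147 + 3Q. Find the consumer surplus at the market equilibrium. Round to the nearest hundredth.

3.35

Equilibrium: 156 - 2.5Q = 147 + 3Q, so Q* = 1.6364 and P* = 151.9091.
CS is the area between the demand curve and P* from 0 to Q*: (1/2)(1.6364)(4.0909) = 3.3471.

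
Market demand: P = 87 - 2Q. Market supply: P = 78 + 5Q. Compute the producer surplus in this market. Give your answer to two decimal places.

4.13

Equilibrium: 87 - 2Q = 78 + 5Q, so Q* = 1.2857 and P* = 84.4286.
The supply curve's price intercept is 78, so PS = (1/2)(Q*)(P* - 78) = (1/2)(1.2857)(6.4286) = 4.1327.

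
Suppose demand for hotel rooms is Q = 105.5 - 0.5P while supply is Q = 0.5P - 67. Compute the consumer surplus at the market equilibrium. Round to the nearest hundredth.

370.56

Rewriting demand in inverse form: P = 211 - 2Q.
Rewriting supply in inverse form: P = 134 + 2Q.
Equilibrium: 211 - 2Q = 134 + 2Q, so Q* = 19.25 and P* = 172.5.
Consumer surplus is the triangle under demand above P*: (1/2)(19.25)(211 - 172.5) = (1/2)(19.25)(38.5) = 370.5625.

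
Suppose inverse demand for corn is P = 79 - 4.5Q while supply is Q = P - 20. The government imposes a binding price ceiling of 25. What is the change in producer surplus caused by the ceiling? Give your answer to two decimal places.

Rewriting supply in inverse form: P = 20 + Q.
Without the control, 79 - 4.5Q = 20 + Q so Q* = 10.7273 and P* = 30.7273.
At the ceiling price 25, quantity supplied is (25 - 20)/1 = 5; supply is the short side, so Q = 5 trades at P = 25.
PS goes from (1/2)(10.7273)(10.7273) = 57.5372 to 12.5 (computed as (25 - 20)(5) - (1/2)(1)(5)^2), a change of -45.0372.

-45.04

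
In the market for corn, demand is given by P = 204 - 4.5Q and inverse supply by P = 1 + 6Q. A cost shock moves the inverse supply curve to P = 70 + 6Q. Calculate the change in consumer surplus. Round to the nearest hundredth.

Initial equilibrium: Q_0 = 19.3333, P_0 = 117; CS_0 = (1/2)(19.3333)(87) = 841, PS_0 = (1/2)(19.3333)(116) = 1121.3333.
New equilibrium: 204 - 4.5Q = 70 + 6Q gives Q_1 = 12.7619, P_1 = 146.5714; CS_1 = 366.449, PS_1 = 488.5986.
Change in consumer surplus = 366.449 - 841 = -474.551.

-474.55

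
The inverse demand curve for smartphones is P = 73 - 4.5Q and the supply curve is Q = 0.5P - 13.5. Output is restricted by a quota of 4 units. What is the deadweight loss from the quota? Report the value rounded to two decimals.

Rewriting supply in inverse form: P = 27 + 2Q.
Without the quota, 73 - 4.5Q = 27 + 2Q gives Q* = 7.0769.
At Q = 4 the demand price is 73 - 4.5(4) = 55 and the supply price is 27 + 2(4) = 35.
Deadweight loss is the triangle between the curves from 4 to 7.0769: (1/2)(55 - 35)(7.0769 - 4) = 30.7692.

30.77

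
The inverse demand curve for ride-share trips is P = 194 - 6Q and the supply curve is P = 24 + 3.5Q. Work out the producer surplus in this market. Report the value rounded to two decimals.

560.39

Set 194 - 6Q = 24 + 3.5Q, which gives 170 = 9.5Q, so Q* = 17.8947 and P* = 194 - 6(17.8947) = 86.6316.
PS is the area between P* and the supply curve from 0 to Q*: (1/2)(17.8947)(62.6316) = 560.3878.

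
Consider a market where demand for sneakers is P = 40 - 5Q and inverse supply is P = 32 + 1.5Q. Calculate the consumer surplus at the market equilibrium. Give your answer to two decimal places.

Equilibrium: 40 - 5Q = 32 + 1.5Q, so Q* = 1.2308 and P* = 33.8462.
CS is the area between the demand curve and P* from 0 to Q*: (1/2)(1.2308)(6.1538) = 3.787.

3.79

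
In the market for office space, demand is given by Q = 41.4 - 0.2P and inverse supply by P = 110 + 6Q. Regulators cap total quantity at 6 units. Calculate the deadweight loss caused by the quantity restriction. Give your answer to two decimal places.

43.68

Rewriting demand in inverse form: P = 207 - 5Q.
Without the quota, 207 - 5Q = 110 + 6Q gives Q* = 8.8182.
At Q = 6 the demand price is 207 - 5(6) = 177 and the supply price is 110 + 6(6) = 146.
Deadweight loss is the triangle between the curves from 6 to 8.8182: (1/2)(177 - 146)(8.8182 - 6) = 43.6818.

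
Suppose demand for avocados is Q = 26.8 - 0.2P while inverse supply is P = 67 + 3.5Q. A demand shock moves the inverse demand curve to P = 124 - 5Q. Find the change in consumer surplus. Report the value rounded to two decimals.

-42.91

Rewriting demand in inverse form: P = 134 - 5Q.
Initial equilibrium: Q_0 = 7.8824, P_0 = 94.5882; CS_0 = (1/2)(7.8824)(39.4118) = 155.3287, PS_0 = (1/2)(7.8824)(27.5882) = 108.7301.
New equilibrium: 124 - 5Q = 67 + 3.5Q gives Q_1 = 6.7059, P_1 = 90.4706; CS_1 = 112.4221, PS_1 = 78.6955.
Change in consumer surplus = 112.4221 - 155.3287 = -42.9066.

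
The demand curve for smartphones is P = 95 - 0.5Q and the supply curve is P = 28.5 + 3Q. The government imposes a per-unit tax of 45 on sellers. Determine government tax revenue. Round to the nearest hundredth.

Pre-tax equilibrium: 95 - 0.5Q = 28.5 + 3Q gives Q* = 19, P* = 85.5.
A tax on sellers shifts supply up by 45: 95 - 0.5Q = 28.5 + 3Q + 45, so Q_t = 6.1429. Buyers pay P_b = 91.9286; sellers receive P_s = P_b - 45 = 46.9286.
Tax revenue = t x Q_t = 45 x 6.1429 = 276.4286.

276.43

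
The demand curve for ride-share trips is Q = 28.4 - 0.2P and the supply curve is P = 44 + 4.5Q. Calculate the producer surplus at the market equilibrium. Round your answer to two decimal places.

Rewriting demand in inverse form: P = 142 - 5Q.
Set 142 - 5Q = 44 + 4.5Q, which gives 98 = 9.5Q, so Q* = 10.3158 and P* = 142 - 5(10.3158) = 90.4211.
PS is the area between P* and the supply curve from 0 to Q*: (1/2)(10.3158)(46.4211) = 239.4349.

239.43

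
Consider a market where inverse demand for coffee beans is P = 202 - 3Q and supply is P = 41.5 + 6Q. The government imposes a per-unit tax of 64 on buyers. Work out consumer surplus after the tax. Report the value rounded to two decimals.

172.45

Pre-tax equilibrium: 202 - 3Q = 41.5 + 6Q gives Q* = 17.8333, P* = 148.5.
With the tax, buyers' net willingness to pay falls by 64: (202 - 64) - 3Q = 41.5 + 6Q, so Q_t = 10.7222. Buyers pay P_b = 169.8333; sellers receive P_s = P_b - 64 = 105.8333.
CS = (1/2)(Q_t)(202 - P_b) = (1/2)(10.7222)(32.1667) = 172.4491.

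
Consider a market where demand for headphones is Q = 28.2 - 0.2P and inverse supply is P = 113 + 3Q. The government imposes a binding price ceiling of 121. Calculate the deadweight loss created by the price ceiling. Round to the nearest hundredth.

2.78

Rewriting demand in inverse form: P = 141 - 5Q.
Free-market equilibrium: 141 - 5Q = 113 + 3Q gives Q* = 3.5, P* = 123.5.
At the ceiling price 121, quantity supplied is (121 - 113)/3 = 2.6667; supply is the short side, so Q = 2.6667 trades at P = 121.
At Q = 2.6667 the demand price is 127.6667 and the supply price is 121. Deadweight loss is the triangle between the curves from 2.6667 to 3.5: (1/2)(127.6667 - 121)(3.5 - 2.6667) = 2.7778.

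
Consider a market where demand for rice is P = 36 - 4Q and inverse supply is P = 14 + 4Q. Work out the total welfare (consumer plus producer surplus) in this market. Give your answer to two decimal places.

Equilibrium: 36 - 4Q = 14 + 4Q, so Q* = 2.75 and P* = 25.
CS = (1/2)(2.75)(11) = 15.125 and PS = (1/2)(2.75)(11) = 15.125, so total surplus = 30.25.

30.25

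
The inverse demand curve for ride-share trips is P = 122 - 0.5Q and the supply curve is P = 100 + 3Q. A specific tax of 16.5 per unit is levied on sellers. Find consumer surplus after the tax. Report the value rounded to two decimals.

0.62

Without the tax, 122 - 0.5Q = 100 + 3Q so Q* = 6.2857 and P* = 118.8571.
A tax on sellers shifts supply up by 16.5: 122 - 0.5Q = 100 + 3Q + 16.5, so Q_t = 1.5714. Buyers pay P_b = 121.2143; sellers receive P_s = P_b - 16.5 = 104.7143.
Consumer surplus is the triangle under demand above P_b: (1/2)(1.5714)(122 - 121.2143) = 0.6173.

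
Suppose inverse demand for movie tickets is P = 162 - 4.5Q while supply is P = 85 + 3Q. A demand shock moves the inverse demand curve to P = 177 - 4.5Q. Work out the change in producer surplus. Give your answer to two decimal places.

Initial equilibrium: Q_0 = 10.2667, P_0 = 115.8; CS_0 = (1/2)(10.2667)(46.2) = 237.16, PS_0 = (1/2)(10.2667)(30.8) = 158.1067.
New equilibrium: 177 - 4.5Q = 85 + 3Q gives Q_1 = 12.2667, P_1 = 121.8; CS_1 = 338.56, PS_1 = 225.7067.
Change in producer surplus = 225.7067 - 158.1067 = 67.6.

67.60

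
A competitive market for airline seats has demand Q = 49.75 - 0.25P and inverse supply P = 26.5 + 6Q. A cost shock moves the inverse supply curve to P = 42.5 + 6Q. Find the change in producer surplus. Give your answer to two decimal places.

-157.92

Rewriting demand in inverse form: P = 199 - 4Q.
Initial equilibrium: Q_0 = 17.25, P_0 = 130; CS_0 = (1/2)(17.25)(69) = 595.125, PS_0 = (1/2)(17.25)(103.5) = 892.6875.
New equilibrium: 199 - 4Q = 42.5 + 6Q gives Q_1 = 15.65, P_1 = 136.4; CS_1 = 489.845, PS_1 = 734.7675.
Change in producer surplus = 734.7675 - 892.6875 = -157.92.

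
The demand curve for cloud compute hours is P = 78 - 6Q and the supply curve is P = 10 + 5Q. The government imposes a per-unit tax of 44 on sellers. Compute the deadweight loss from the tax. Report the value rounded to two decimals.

88.00

Pre-tax equilibrium: 78 - 6Q = 10 + 5Q gives Q* = 6.1818, P* = 40.9091.
With the tax, sellers need 44 more per unit: 78 - 6Q = 10 + 5Q + 44, so Q_t = 2.1818. Buyers pay P_b = 64.9091; sellers receive P_s = P_b - 44 = 20.9091.
The welfare triangle lost has base Q* - Q_t = 4 and height t = 44, so DWL = (1/2)(4)(44) = 88.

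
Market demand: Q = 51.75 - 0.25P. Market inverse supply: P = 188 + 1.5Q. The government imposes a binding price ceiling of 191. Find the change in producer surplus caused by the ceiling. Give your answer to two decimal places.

-5.95

Rewriting demand in inverse form: P = 207 - 4Q.
Without the control, 207 - 4Q = 188 + 1.5Q so Q* = 3.4545 and P* = 193.1818.
At P = 191, sellers supply (191 - 188)/1.5 = 2 while buyers want more, so the quantity traded is 2 at price 191.
PS goes from (1/2)(3.4545)(5.1818) = 8.9504 to 3 (computed as (191 - 188)(2) - (1/2)(1.5)(2)^2), a change of -5.9504.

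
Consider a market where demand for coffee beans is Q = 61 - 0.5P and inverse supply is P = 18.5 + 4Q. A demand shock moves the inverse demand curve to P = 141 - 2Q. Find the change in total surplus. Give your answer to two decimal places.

357.83

Rewriting demand in inverse form: P = 122 - 2Q.
Initial equilibrium: Q_0 = 17.25, P_0 = 87.5; CS_0 = (1/2)(17.25)(34.5) = 297.5625, PS_0 = (1/2)(17.25)(69) = 595.125.
New equilibrium: 141 - 2Q = 18.5 + 4Q gives Q_1 = 20.4167, P_1 = 100.1667; CS_1 = 416.8403, PS_1 = 833.6806.
Change in total surplus = (416.8403 + 833.6806) - (297.5625 + 595.125) = 357.8333.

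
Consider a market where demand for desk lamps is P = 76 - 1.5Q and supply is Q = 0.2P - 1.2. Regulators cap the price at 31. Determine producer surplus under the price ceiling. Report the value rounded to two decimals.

Rewriting supply in inverse form: P = 6 + 5Q.
Free-market equilibrium: 76 - 1.5Q = 6 + 5Q gives Q* = 10.7692, P* = 59.8462.
At P = 31, sellers supply (31 - 6)/5 = 5 while buyers want more, so the quantity traded is 5 at price 31.
PS is the triangle above supply below 31: (1/2)(5)(31 - 6) = 62.5.

62.50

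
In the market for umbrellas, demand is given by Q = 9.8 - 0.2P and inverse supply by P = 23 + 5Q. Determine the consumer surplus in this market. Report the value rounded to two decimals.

Rewriting demand in inverse form: P = 49 - 5Q.
Setting demand equal to supply, 26 = 10Q, so Q* = 2.6 and P* = 36.
CS is the area between the demand curve and P* from 0 to Q*: (1/2)(2.6)(13) = 16.9.

16.90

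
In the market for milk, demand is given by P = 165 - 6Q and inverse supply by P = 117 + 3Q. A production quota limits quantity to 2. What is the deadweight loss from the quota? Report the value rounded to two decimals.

50.00

Unrestricted equilibrium: Q* = (165 - 117)/(6 + 3) = 5.3333.
At Q = 2 the demand price is 165 - 6(2) = 153 and the supply price is 117 + 3(2) = 123.
Deadweight loss is the triangle between the curves from 2 to 5.3333: (1/2)(153 - 123)(5.3333 - 2) = 50.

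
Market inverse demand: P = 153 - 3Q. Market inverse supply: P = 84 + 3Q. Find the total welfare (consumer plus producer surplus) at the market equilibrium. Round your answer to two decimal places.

396.75

Setting demand equal to supply, 69 = 6Q, so Q* = 11.5 and P* = 118.5.
Total surplus is the full triangle between the curves from 0 to Q*: (1/2)(11.5)(153 - 84) = 396.75.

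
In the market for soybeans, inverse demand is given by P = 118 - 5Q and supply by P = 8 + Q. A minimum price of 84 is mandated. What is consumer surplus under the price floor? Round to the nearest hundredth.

Free-market equilibrium: 118 - 5Q = 8 + Q gives Q* = 18.3333, P* = 26.3333.
At the floor price 84, quantity demanded is (118 - 84)/5 = 6.8; demand is the short side, so Q = 6.8 trades at P = 84.
CS is the triangle under demand above 84: (1/2)(6.8)(118 - 84) = 115.6.

115.60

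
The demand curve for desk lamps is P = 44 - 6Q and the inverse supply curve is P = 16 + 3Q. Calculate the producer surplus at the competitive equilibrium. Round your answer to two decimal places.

14.52

Set 44 - 6Q = 16 + 3Q, which gives 28 = 9Q, so Q* = 3.1111 and P* = 44 - 6(3.1111) = 25.3333.
Producer surplus is the triangle above supply below P*: (1/2)(3.1111)(25.3333 - 16) = (1/2)(3.1111)(9.3333) = 14.5185.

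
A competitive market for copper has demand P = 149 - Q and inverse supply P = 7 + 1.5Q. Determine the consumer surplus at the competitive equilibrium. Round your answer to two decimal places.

Set 149 - Q = 7 + 1.5Q, which gives 142 = 2.5Q, so Q* = 56.8 and P* = 149 - (56.8) = 92.2.
The demand choke price is 149, so CS = (1/2)(Q*)(149 - P*) = (1/2)(56.8)(56.8) = 1613.12.

1613.12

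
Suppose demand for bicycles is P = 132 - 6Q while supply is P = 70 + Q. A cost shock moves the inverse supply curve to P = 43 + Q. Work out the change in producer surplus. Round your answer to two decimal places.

Initial equilibrium: Q_0 = 8.8571, P_0 = 78.8571; CS_0 = (1/2)(8.8571)(53.1429) = 235.3469, PS_0 = (1/2)(8.8571)(8.8571) = 39.2245.
New equilibrium: 132 - 6Q = 43 + Q gives Q_1 = 12.7143, P_1 = 55.7143; CS_1 = 484.9592, PS_1 = 80.8265.
Change in producer surplus = 80.8265 - 39.2245 = 41.602.

41.60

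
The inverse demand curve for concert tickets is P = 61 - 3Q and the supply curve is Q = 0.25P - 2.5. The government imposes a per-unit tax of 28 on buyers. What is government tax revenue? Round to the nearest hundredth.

92.00

Rewriting supply in inverse form: P = 10 + 4Q.
Without the tax, 61 - 3Q = 10 + 4Q so Q* = 7.2857 and P* = 39.1429.
A tax on buyers shifts demand down by 28: (61 - 28) - 3Q = 10 + 4Q, so Q_t = 3.2857. Buyers pay P_b = 51.1429; sellers receive P_s = P_b - 28 = 23.1429.
Revenue is the tax times quantity traded: 28 x 3.2857 = 92.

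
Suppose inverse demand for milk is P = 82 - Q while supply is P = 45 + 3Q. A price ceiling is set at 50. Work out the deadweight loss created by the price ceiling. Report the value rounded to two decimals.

Free-market equilibrium: 82 - Q = 45 + 3Q gives Q* = 9.25, P* = 72.75.
At P = 50, sellers supply (50 - 45)/3 = 1.6667 while buyers want more, so the quantity traded is 1.6667 at price 50.
The lost-trades triangle has base Q* - 1.6667 = 7.5833 and height equal to the gap between the curves at Q = 1.6667, which is 80.3333 - 50 = 30.3333. DWL = (1/2)(7.5833)(30.3333) = 115.0139.

115.01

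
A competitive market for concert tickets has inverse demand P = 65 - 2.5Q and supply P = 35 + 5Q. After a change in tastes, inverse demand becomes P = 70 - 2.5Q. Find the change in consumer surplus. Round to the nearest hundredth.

7.22

Initial equilibrium: Q_0 = 4, P_0 = 55; CS_0 = (1/2)(4)(10) = 20, PS_0 = (1/2)(4)(20) = 40.
New equilibrium: 70 - 2.5Q = 35 + 5Q gives Q_1 = 4.6667, P_1 = 58.3333; CS_1 = 27.2222, PS_1 = 54.4444.
Change in consumer surplus = 27.2222 - 20 = 7.2222.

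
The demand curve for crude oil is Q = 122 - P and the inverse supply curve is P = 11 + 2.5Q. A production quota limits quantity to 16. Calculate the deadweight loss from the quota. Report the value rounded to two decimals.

Rewriting demand in inverse form: P = 122 - Q.
Without the quota, 122 - Q = 11 + 2.5Q gives Q* = 31.7143.
At Q = 16 the demand price is 122 - (16) = 106 and the supply price is 11 + 2.5(16) = 51.
Deadweight loss is the triangle between the curves from 16 to 31.7143: (1/2)(106 - 51)(31.7143 - 16) = 432.1429.

432.14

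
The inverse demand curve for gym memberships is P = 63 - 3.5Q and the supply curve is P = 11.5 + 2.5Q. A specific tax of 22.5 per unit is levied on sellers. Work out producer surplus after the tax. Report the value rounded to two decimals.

29.20

Without the tax, 63 - 3.5Q = 11.5 + 2.5Q so Q* = 8.5833 and P* = 32.9583.
A tax on sellers shifts supply up by 22.5: 63 - 3.5Q = 11.5 + 2.5Q + 22.5, so Q_t = 4.8333. Buyers pay P_b = 46.0833; sellers receive P_s = P_b - 22.5 = 23.5833.
PS = (1/2)(Q_t)(P_s - 11.5) = (1/2)(4.8333)(12.0833) = 29.2014.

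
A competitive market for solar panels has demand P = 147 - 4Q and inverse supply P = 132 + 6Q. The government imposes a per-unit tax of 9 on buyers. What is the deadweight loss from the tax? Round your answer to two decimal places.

4.05

Pre-tax equilibrium: 147 - 4Q = 132 + 6Q gives Q* = 1.5, P* = 141.
A tax on buyers shifts demand down by 9: (147 - 9) - 4Q = 132 + 6Q, so Q_t = 0.6. Buyers pay P_b = 144.6; sellers receive P_s = P_b - 9 = 135.6.
Deadweight loss is the triangle between the curves from Q_t to Q*: (1/2)(1.5 - 0.6)(9) = 4.05.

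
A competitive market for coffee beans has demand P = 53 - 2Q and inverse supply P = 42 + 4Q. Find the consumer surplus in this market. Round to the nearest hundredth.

Set 53 - 2Q = 42 + 4Q, which gives 11 = 6Q, so Q* = 1.8333 and P* = 53 - 2(1.8333) = 49.3333.
Consumer surplus is the triangle under demand above P*: (1/2)(1.8333)(53 - 49.3333) = (1/2)(1.8333)(3.6667) = 3.3611.

3.36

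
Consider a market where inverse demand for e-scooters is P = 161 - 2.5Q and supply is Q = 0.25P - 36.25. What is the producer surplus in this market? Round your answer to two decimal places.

12.12

Rewriting supply in inverse form: P = 145 + 4Q.
Set 161 - 2.5Q = 145 + 4Q, which gives 16 = 6.5Q, so Q* = 2.4615 and P* = 161 - 2.5(2.4615) = 154.8462.
PS is the area between P* and the supply curve from 0 to Q*: (1/2)(2.4615)(9.8462) = 12.1183.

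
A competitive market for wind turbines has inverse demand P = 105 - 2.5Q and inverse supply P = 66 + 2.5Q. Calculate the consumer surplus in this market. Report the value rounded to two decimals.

Set 105 - 2.5Q = 66 + 2.5Q, which gives 39 = 5Q, so Q* = 7.8 and P* = 105 - 2.5(7.8) = 85.5.
Consumer surplus is the triangle under demand above P*: (1/2)(7.8)(105 - 85.5) = (1/2)(7.8)(19.5) = 76.05.

76.05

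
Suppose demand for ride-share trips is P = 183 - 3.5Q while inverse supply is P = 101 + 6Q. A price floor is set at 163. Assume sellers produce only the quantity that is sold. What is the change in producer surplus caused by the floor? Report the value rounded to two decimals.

32.81

Free-market equilibrium: 183 - 3.5Q = 101 + 6Q gives Q* = 8.6316, P* = 152.7895.
At the floor price 163, quantity demanded is (183 - 163)/3.5 = 5.7143; demand is the short side, so Q = 5.7143 trades at P = 163.
PS goes from (1/2)(8.6316)(51.7895) = 223.5125 to 256.3265 (computed as (163 - 101)(5.7143) - (1/2)(6)(5.7143)^2), a change of 32.8141.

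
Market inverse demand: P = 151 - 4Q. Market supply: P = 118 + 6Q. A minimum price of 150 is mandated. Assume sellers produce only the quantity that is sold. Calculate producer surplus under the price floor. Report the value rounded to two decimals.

7.81

Without the control, 151 - 4Q = 118 + 6Q so Q* = 3.3 and P* = 137.8.
At P = 150, buyers demand (151 - 150)/4 = 0.25 while sellers would supply more, so the quantity traded is 0.25 at price 150.
The supply price at Q = 0.25 is 119.5. PS is the trapezoid between 150 and supply over [0, 0.25]: (1/2)[(150 - 118) + (150 - 119.5)](0.25) = 7.8125.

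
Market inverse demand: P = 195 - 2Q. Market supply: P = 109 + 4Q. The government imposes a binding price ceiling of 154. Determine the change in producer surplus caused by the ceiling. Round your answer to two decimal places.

Without the control, 195 - 2Q = 109 + 4Q so Q* = 14.3333 and P* = 166.3333.
At the ceiling price 154, quantity supplied is (154 - 109)/4 = 11.25; supply is the short side, so Q = 11.25 trades at P = 154.
PS goes from (1/2)(14.3333)(57.3333) = 410.8889 to 253.125 (computed as (154 - 109)(11.25) - (1/2)(4)(11.25)^2), a change of -157.7639.

-157.76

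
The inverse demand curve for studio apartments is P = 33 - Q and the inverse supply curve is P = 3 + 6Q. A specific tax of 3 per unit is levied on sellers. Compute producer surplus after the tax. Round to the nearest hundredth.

44.63

Pre-tax equilibrium: 33 - Q = 3 + 6Q gives Q* = 4.2857, P* = 28.7143.
A tax on sellers shifts supply up by 3: 33 - Q = 3 + 6Q + 3, so Q_t = 3.8571. Buyers pay P_b = 29.1429; sellers receive P_s = P_b - 3 = 26.1429.
Producer surplus is the triangle above supply below P_s: (1/2)(3.8571)(26.1429 - 3) = 44.6327.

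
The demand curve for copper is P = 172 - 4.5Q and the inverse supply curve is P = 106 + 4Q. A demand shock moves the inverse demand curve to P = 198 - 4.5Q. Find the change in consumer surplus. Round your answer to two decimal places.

Initial equilibrium: Q_0 = 7.7647, P_0 = 137.0588; CS_0 = (1/2)(7.7647)(34.9412) = 135.654, PS_0 = (1/2)(7.7647)(31.0588) = 120.5813.
New equilibrium: 198 - 4.5Q = 106 + 4Q gives Q_1 = 10.8235, P_1 = 149.2941; CS_1 = 263.5848, PS_1 = 234.2976.
Change in consumer surplus = 263.5848 - 135.654 = 127.9308.

127.93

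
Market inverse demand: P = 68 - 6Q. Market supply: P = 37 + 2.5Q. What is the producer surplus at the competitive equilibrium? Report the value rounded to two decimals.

Setting demand equal to supply, 31 = 8.5Q, so Q* = 3.6471 and P* = 46.1176.
The supply curve's price intercept is 37, so PS = (1/2)(Q*)(P* - 37) = (1/2)(3.6471)(9.1176) = 16.6263.

16.63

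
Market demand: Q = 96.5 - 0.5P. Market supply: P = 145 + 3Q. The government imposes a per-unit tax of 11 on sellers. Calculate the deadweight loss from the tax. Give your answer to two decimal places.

Rewriting demand in inverse form: P = 193 - 2Q.
Without the tax, 193 - 2Q = 145 + 3Q so Q* = 9.6 and P* = 173.8.
With the tax, sellers need 11 more per unit: 193 - 2Q = 145 + 3Q + 11, so Q_t = 7.4. Buyers pay P_b = 178.2; sellers receive P_s = P_b - 11 = 167.2.
Deadweight loss is the triangle between the curves from Q_t to Q*: (1/2)(9.6 - 7.4)(11) = 12.1.

12.10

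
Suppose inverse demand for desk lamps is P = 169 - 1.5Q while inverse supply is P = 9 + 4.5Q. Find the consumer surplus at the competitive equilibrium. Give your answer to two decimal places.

Set 169 - 1.5Q = 9 + 4.5Q, which gives 160 = 6Q, so Q* = 26.6667 and P* = 169 - 1.5(26.6667) = 129.
Consumer surplus is the triangle under demand above P*: (1/2)(26.6667)(169 - 129) = (1/2)(26.6667)(40) = 533.3333.

533.33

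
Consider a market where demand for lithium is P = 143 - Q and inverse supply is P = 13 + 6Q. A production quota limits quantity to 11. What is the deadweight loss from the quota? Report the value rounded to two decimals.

Unrestricted equilibrium: Q* = (143 - 13)/(1 + 6) = 18.5714.
At Q = 11 the demand price is 143 - (11) = 132 and the supply price is 13 + 6(11) = 79.
DWL = (1/2)(gap between curves at 11) x (Q* - 11) = (1/2)(53)(7.5714) = 200.6429.

200.64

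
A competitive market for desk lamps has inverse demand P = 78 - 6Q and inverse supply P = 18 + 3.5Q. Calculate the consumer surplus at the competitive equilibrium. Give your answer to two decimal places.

119.67

Equilibrium: 78 - 6Q = 18 + 3.5Q, so Q* = 6.3158 and P* = 40.1053.
Consumer surplus is the triangle under demand above P*: (1/2)(6.3158)(78 - 40.1053) = (1/2)(6.3158)(37.8947) = 119.6676.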